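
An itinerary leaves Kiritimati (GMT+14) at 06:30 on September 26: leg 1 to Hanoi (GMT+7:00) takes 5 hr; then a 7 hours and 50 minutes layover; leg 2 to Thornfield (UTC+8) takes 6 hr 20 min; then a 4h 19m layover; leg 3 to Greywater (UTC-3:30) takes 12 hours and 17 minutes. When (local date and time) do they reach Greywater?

00:46 on Sep 27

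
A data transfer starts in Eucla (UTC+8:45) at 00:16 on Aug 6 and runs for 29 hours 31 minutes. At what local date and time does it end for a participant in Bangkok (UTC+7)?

04:02 on August 7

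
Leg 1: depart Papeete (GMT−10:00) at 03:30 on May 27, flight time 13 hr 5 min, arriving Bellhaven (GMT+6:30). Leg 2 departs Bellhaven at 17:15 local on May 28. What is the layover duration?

8 hours 10 minutes

Convert departure to UTC: 03:30 + 10:00 = 13:30 UTC on May 27.
Add 13 hours 5 minutes flight time → 02:35 UTC (May 28).
Bellhaven is UTC+6:30, so local arrival = 02:35 + 6:30 = 09:05 on May 28.
Layover = 17:15 − 09:05 = 8 hours 10 minutes.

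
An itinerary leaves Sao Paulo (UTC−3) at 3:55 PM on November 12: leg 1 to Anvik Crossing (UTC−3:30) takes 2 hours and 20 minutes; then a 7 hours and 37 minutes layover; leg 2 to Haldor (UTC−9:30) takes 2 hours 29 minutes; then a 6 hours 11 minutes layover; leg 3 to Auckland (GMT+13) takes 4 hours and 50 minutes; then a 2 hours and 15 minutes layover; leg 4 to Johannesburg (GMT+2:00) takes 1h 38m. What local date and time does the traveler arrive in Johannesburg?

Convert departure to UTC: 3:55 PM + 3:00 = 6:55 PM UTC on Nov 12.
Add 2 hours and 20 minutes leg 1 → 9:15 PM UTC.
Add 7 hours 37 minutes layover in Anvik Crossing → 4:52 AM UTC (Nov 13).
Add 2 hours 29 minutes leg 2 → 7:21 AM UTC.
Add 6 hours 11 minutes layover in Haldor → 1:32 PM UTC.
Add 4 hours and 50 minutes leg 3 → 6:22 PM UTC.
Add 2 hours 15 minutes layover in Auckland → 8:37 PM UTC.
Add 1 hour and 38 minutes leg 4 → 10:15 PM UTC.
Johannesburg is UTC+2:00, so local arrival = 10:15 PM + 2:00 = 12:15 AM on Nov 14.

12:15 AM on November 14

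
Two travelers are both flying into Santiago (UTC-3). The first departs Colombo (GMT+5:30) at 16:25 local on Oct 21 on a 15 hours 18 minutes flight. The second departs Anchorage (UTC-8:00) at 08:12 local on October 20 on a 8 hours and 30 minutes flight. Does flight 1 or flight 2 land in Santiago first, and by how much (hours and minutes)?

Flight 1 in UTC: 16:25 − 5:30 = 10:55 on Oct 21.
+15 hours 18 minutes → arrive 02:13 UTC on Oct 22.
Flight 2 in UTC: 08:12 + 8:00 = 16:12 on Oct 20.
+8 hours and 30 minutes → arrive 00:42 UTC on Oct 21.
Flight 2 lands earlier by 25 hours 31 minutes.

the second, by 25 hours 31 minutes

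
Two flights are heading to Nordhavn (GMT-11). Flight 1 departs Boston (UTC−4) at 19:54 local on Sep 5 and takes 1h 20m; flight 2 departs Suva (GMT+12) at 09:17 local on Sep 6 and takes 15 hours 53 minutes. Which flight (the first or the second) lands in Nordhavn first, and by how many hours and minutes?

the first, by 11 hours 56 minutes

Flight 1 in UTC: 19:54 + 4:00 = 23:54 on Sep 5.
+1 hour and 20 minutes → arrive 01:14 UTC on Sep 6.
Flight 2 in UTC: 09:17 − 12:00 = 21:17 on Sep 5.
+15 hours and 53 minutes → arrive 13:10 UTC on Sep 6.
Flight 1 lands earlier by 11 hours 56 minutes.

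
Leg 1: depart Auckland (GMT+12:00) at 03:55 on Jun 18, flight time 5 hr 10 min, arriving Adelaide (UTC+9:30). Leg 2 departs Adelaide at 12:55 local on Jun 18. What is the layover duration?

Convert departure to UTC: 03:55 − 12:00 = 15:55 UTC on Jun 17.
Add 5 hours and 10 minutes flight time → 21:05 UTC.
Adelaide is UTC+9:30, so local arrival = 21:05 + 9:30 = 06:35 on Jun 18.
Layover = 12:55 − 06:35 = 6 hours 20 minutes.

6 hours 20 minutes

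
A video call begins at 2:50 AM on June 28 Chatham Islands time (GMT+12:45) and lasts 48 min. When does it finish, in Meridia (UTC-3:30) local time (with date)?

Convert start to UTC: 2:50 AM − 12:45 = 2:05 PM UTC on Jun 27.
Add 48 minutes duration → 2:53 PM UTC.
Meridia is UTC−3:30, so local end time = 2:53 PM − 3:30 = 11:23 AM on Jun 27.

11:23 AM on June 27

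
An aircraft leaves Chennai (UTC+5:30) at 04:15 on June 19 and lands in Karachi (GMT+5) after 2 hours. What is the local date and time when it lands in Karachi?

05:45 on June 19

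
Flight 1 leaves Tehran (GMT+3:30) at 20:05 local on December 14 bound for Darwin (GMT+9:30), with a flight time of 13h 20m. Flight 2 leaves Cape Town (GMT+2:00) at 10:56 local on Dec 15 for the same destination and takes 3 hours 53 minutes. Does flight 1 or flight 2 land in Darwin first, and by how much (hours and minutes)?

Flight 1 in UTC: 20:05 − 3:30 = 16:35 on Dec 14.
+13 hours 20 minutes → arrive 05:55 UTC on Dec 15.
Flight 2 in UTC: 10:56 − 2:00 = 08:56 on Dec 15.
+3 hours and 53 minutes → arrive 12:49 UTC on Dec 15.
Flight 1 lands earlier by 6 hours 54 minutes.

the first, by 6 hours 54 minutes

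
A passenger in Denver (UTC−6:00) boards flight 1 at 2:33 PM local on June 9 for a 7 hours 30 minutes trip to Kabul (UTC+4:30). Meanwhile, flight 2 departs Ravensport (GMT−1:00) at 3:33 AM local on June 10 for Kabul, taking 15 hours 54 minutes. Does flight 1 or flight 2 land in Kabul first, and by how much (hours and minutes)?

the first, by 16 hours 24 minutes

Flight 1 in UTC: 2:33 PM + 6:00 = 8:33 PM on Jun 9.
+7 hours and 30 minutes → arrive 4:03 AM UTC on Jun 10.
Flight 2 in UTC: 3:33 AM + 1:00 = 4:33 AM on Jun 10.
+15 hours and 54 minutes → arrive 8:27 PM UTC on Jun 10.
Flight 1 lands earlier by 16 hours 24 minutes.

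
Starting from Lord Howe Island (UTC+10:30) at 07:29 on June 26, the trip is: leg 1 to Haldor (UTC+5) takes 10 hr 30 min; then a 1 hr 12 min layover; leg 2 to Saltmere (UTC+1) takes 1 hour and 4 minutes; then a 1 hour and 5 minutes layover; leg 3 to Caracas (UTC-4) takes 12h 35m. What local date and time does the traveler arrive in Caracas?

19:25 on June 26

Convert departure to UTC: 07:29 − 10:30 = 20:59 UTC on Jun 25.
Add 10 hours and 30 minutes leg 1 → 07:29 UTC (Jun 26).
Add 1 hour 12 minutes layover in Haldor → 08:41 UTC.
Add 1 hour 4 minutes leg 2 → 09:45 UTC.
Add 1 hour and 5 minutes layover in Saltmere → 10:50 UTC.
Add 12 hours 35 minutes leg 3 → 23:25 UTC.
Caracas is UTC−4:00, so local arrival = 23:25 − 4:00 = 19:25 on Jun 26.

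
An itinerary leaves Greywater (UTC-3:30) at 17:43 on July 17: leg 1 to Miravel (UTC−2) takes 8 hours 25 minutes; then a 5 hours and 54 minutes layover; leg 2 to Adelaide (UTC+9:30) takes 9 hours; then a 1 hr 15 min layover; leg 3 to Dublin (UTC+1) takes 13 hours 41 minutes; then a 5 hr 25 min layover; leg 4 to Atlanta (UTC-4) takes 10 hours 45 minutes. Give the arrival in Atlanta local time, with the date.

Convert departure to UTC: 17:43 + 3:30 = 21:13 UTC on Jul 17.
Add 8 hours and 25 minutes leg 1 → 05:38 UTC (Jul 18).
Add 5 hours 54 minutes layover in Miravel → 11:32 UTC.
Add 9 hours leg 2 → 20:32 UTC.
Add 1 hour and 15 minutes layover in Adelaide → 21:47 UTC.
Add 13 hours and 41 minutes leg 3 → 11:28 UTC (Jul 19).
Add 5 hours 25 minutes layover in Dublin → 16:53 UTC.
Add 10 hours 45 minutes leg 4 → 03:38 UTC (Jul 20).
Atlanta is UTC−4:00, so local arrival = 03:38 − 4:00 = 23:38 on Jul 19.

23:38 on July 19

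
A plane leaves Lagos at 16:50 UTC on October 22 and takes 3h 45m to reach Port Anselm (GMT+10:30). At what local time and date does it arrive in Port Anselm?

07:05 on October 23

Departure is given in UTC: 16:50 on Oct 22.
Add 3 hours and 45 minutes → 20:35 UTC.
Port Anselm is UTC+10:30: 20:35 + 10:30 = 07:05 on Oct 23.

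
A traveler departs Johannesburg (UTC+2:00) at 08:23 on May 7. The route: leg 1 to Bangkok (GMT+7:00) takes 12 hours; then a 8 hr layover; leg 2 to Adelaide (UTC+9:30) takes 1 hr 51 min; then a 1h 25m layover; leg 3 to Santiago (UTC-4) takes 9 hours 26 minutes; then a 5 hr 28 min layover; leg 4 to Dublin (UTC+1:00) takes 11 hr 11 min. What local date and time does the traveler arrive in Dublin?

08:44 on May 9

Convert departure to UTC: 08:23 − 2:00 = 06:23 UTC on May 7.
Add 12 hours leg 1 → 18:23 UTC.
Add 8 hours layover in Bangkok → 02:23 UTC (May 8).
Add 1 hour 51 minutes leg 2 → 04:14 UTC.
Add 1 hour and 25 minutes layover in Adelaide → 05:39 UTC.
Add 9 hours 26 minutes leg 3 → 15:05 UTC.
Add 5 hours and 28 minutes layover in Santiago → 20:33 UTC.
Add 11 hours and 11 minutes leg 4 → 07:44 UTC (May 9).
Dublin is UTC+1:00, so local arrival = 07:44 + 1:00 = 08:44 on May 9.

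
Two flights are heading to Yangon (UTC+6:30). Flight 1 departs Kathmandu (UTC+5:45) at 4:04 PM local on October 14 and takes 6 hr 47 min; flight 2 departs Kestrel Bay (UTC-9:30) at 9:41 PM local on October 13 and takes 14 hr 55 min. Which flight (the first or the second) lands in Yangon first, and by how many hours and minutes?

Flight 1 in UTC: 4:04 PM − 5:45 = 10:19 AM on Oct 14.
+6 hours and 47 minutes → arrive 5:06 PM UTC on Oct 14.
Flight 2 in UTC: 9:41 PM + 9:30 = 7:11 AM on Oct 14.
+14 hours and 55 minutes → arrive 10:06 PM UTC on Oct 14.
Flight 1 lands earlier by 5 hours.

the first, by 5 hours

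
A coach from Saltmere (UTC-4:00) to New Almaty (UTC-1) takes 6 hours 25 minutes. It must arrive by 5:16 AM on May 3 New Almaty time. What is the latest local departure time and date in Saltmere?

7:51 PM on May 2

Target arrival in UTC: 5:16 AM + 1:00 = 6:16 AM on May 3.
Subtract 6 hours and 25 minutes → departure 11:51 PM UTC on May 2.
Saltmere is UTC−4:00: 11:51 PM − 4:00 = 7:51 PM on May 2.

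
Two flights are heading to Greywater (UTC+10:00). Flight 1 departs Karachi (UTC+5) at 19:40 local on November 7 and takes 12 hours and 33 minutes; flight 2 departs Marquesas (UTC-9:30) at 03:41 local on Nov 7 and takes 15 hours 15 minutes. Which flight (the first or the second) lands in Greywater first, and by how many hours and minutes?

Flight 1 in UTC: 19:40 − 5:00 = 14:40 on Nov 7.
+12 hours 33 minutes → arrive 03:13 UTC on Nov 8.
Flight 2 in UTC: 03:41 + 9:30 = 13:11 on Nov 7.
+15 hours and 15 minutes → arrive 04:26 UTC on Nov 8.
Flight 1 lands earlier by 1 hour 13 minutes.

the first, by 1 hour 13 minutes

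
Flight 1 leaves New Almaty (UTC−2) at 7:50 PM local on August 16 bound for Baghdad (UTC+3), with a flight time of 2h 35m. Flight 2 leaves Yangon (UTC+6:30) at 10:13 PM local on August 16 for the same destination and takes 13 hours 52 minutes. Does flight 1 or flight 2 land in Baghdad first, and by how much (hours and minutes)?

the first, by 5 hours 10 minutes

Flight 1 in UTC: 7:50 PM + 2:00 = 9:50 PM on Aug 16.
+2 hours and 35 minutes → arrive 12:25 AM UTC on Aug 17.
Flight 2 in UTC: 10:13 PM − 6:30 = 3:43 PM on Aug 16.
+13 hours and 52 minutes → arrive 5:35 AM UTC on Aug 17.
Flight 1 lands earlier by 5 hours 10 minutes.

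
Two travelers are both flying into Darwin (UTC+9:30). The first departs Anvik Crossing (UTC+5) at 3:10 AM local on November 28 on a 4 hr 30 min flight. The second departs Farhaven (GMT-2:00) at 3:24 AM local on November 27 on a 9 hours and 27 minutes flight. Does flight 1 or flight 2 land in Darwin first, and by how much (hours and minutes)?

the second, by 11 hours 49 minutes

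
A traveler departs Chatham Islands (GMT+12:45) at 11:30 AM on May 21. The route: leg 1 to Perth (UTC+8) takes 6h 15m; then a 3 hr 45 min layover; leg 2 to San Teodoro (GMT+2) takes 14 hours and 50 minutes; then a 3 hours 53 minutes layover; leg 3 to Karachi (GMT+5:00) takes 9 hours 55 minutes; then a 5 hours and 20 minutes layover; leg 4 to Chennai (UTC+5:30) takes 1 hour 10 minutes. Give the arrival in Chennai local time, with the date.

Convert departure to UTC: 11:30 AM − 12:45 = 10:45 PM UTC on May 20.
Add 6 hours 15 minutes leg 1 → 5:00 AM UTC (May 21).
Add 3 hours 45 minutes layover in Perth → 8:45 AM UTC.
Add 14 hours 50 minutes leg 2 → 11:35 PM UTC.
Add 3 hours and 53 minutes layover in San Teodoro → 3:28 AM UTC (May 22).
Add 9 hours and 55 minutes leg 3 → 1:23 PM UTC.
Add 5 hours 20 minutes layover in Karachi → 6:43 PM UTC.
Add 1 hour 10 minutes leg 4 → 7:53 PM UTC.
Chennai is UTC+5:30, so local arrival = 7:53 PM + 5:30 = 1:23 AM on May 23.

1:23 AM on May 23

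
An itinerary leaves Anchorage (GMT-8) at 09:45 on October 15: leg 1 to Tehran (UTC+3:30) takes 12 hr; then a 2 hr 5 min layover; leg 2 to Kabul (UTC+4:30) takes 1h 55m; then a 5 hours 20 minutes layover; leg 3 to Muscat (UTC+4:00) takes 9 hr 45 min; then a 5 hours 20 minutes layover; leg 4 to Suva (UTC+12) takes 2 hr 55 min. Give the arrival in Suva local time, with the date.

Convert departure to UTC: 09:45 + 8:00 = 17:45 UTC on Oct 15.
Add 12 hours leg 1 → 05:45 UTC (Oct 16).
Add 2 hours 5 minutes layover in Tehran → 07:50 UTC.
Add 1 hour 55 minutes leg 2 → 09:45 UTC.
Add 5 hours 20 minutes layover in Kabul → 15:05 UTC.
Add 9 hours 45 minutes leg 3 → 00:50 UTC (Oct 17).
Add 5 hours and 20 minutes layover in Muscat → 06:10 UTC.
Add 2 hours and 55 minutes leg 4 → 09:05 UTC.
Suva is UTC+12:00, so local arrival = 09:05 + 12:00 = 21:05 on Oct 17.

21:05 on October 17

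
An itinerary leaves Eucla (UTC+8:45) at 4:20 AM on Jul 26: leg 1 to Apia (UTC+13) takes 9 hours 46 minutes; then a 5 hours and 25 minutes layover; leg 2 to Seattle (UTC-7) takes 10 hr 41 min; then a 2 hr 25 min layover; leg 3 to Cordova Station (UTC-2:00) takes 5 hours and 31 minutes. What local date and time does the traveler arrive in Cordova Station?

Convert departure to UTC: 4:20 AM − 8:45 = 7:35 PM UTC on Jul 25.
Add 9 hours and 46 minutes leg 1 → 5:21 AM UTC (Jul 26).
Add 5 hours and 25 minutes layover in Apia → 10:46 AM UTC.
Add 10 hours and 41 minutes leg 2 → 9:27 PM UTC.
Add 2 hours and 25 minutes layover in Seattle → 11:52 PM UTC.
Add 5 hours and 31 minutes leg 3 → 5:23 AM UTC (Jul 27).
Cordova Station is UTC−2:00, so local arrival = 5:23 AM − 2:00 = 3:23 AM on Jul 27.

3:23 AM on July 27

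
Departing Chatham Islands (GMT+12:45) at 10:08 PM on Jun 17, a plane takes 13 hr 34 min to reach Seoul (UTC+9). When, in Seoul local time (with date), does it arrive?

7:57 AM on Jun 18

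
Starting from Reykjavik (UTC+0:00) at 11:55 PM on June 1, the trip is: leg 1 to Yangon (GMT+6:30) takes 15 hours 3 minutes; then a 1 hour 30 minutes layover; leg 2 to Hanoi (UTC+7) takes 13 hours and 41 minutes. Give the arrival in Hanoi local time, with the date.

1:09 PM on June 3

Reykjavik is at UTC+0, so departure is already 11:55 PM UTC on Jun 1.
Add 15 hours and 3 minutes leg 1 → 2:58 PM UTC (Jun 2).
Add 1 hour 30 minutes layover in Yangon → 4:28 PM UTC.
Add 13 hours 41 minutes leg 2 → 6:09 AM UTC (Jun 3).
Hanoi is UTC+7:00, so local arrival = 6:09 AM + 7:00 = 1:09 PM on Jun 3.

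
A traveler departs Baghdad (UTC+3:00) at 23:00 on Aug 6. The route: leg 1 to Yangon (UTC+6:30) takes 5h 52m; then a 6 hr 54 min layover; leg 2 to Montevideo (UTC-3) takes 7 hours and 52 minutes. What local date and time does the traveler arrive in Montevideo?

13:38 on August 7

Convert departure to UTC: 23:00 − 3:00 = 20:00 UTC on Aug 6.
Add 5 hours and 52 minutes leg 1 → 01:52 UTC (Aug 7).
Add 6 hours 54 minutes layover in Yangon → 08:46 UTC.
Add 7 hours and 52 minutes leg 2 → 16:38 UTC.
Montevideo is UTC−3:00, so local arrival = 16:38 − 3:00 = 13:38 on Aug 7.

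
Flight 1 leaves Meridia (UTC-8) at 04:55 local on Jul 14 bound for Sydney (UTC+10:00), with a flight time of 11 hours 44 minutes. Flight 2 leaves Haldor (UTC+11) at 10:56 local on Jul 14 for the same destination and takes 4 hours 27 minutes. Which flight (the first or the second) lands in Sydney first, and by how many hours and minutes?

the second, by 20 hours 16 minutes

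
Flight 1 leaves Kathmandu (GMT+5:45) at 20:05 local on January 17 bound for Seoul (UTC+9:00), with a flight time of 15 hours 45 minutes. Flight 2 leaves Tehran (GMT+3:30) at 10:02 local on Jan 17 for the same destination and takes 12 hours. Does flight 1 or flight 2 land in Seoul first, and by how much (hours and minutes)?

Flight 1 in UTC: 20:05 − 5:45 = 14:20 on Jan 17.
+15 hours and 45 minutes → arrive 06:05 UTC on Jan 18.
Flight 2 in UTC: 10:02 − 3:30 = 06:32 on Jan 17.
+12 hours → arrive 18:32 UTC on Jan 17.
Flight 2 lands earlier by 11 hours 33 minutes.

the second, by 11 hours 33 minutes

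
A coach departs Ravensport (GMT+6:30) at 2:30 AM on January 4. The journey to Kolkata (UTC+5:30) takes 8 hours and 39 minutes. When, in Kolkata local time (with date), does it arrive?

Convert departure to UTC: 2:30 AM − 6:30 = 8:00 PM UTC on Jan 3.
Add 8 hours 39 minutes travel time → 4:39 AM UTC (Jan 4).
Kolkata is UTC+5:30, so local arrival = 4:39 AM + 5:30 = 10:09 AM on Jan 4.

10:09 AM on January 4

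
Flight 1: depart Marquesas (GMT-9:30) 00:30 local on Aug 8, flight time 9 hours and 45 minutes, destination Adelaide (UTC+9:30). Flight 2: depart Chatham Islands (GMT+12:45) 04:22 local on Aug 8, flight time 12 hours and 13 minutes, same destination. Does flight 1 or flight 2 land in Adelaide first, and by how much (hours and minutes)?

Flight 1 in UTC: 00:30 + 9:30 = 10:00 on Aug 8.
+9 hours 45 minutes → arrive 19:45 UTC on Aug 8.
Flight 2 in UTC: 04:22 − 12:45 = 15:37 on Aug 7.
+12 hours and 13 minutes → arrive 03:50 UTC on Aug 8.
Flight 2 lands earlier by 15 hours 55 minutes.

the second, by 15 hours 55 minutes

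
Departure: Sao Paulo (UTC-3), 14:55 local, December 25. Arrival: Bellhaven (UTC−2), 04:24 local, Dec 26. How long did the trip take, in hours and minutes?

12 hours 29 minutes

Bellhaven is 1:00 ahead of Sao Paulo.
Clock-face elapsed time (ignoring zones) is 13 hours 29 minutes.
Actual elapsed = 13 hours 29 minutes − 1:00 = 12 hours 29 minutes.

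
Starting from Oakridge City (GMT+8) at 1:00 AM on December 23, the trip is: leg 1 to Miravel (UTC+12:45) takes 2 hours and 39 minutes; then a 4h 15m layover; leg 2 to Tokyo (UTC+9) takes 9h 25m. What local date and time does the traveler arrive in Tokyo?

Convert departure to UTC: 1:00 AM − 8:00 = 5:00 PM UTC on Dec 22.
Add 2 hours and 39 minutes leg 1 → 7:39 PM UTC.
Add 4 hours 15 minutes layover in Miravel → 11:54 PM UTC.
Add 9 hours 25 minutes leg 2 → 9:19 AM UTC (Dec 23).
Tokyo is UTC+9:00, so local arrival = 9:19 AM + 9:00 = 6:19 PM on Dec 23.

6:19 PM on December 23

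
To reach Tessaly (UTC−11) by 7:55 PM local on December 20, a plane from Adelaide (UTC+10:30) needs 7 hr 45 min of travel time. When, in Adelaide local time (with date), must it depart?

9:40 AM on Dec 21

Target arrival in UTC: 7:55 PM + 11:00 = 6:55 AM on Dec 21.
Subtract 7 hours 45 minutes → departure 11:10 PM UTC on Dec 20.
Adelaide is UTC+10:30: 11:10 PM + 10:30 = 9:40 AM on Dec 21.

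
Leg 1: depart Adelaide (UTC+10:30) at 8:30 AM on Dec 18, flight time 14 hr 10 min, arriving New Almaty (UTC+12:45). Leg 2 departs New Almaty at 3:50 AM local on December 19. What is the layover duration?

Convert departure to UTC: 8:30 AM − 10:30 = 10:00 PM UTC on Dec 17.
Add 14 hours and 10 minutes flight time → 12:10 PM UTC (Dec 18).
New Almaty is UTC+12:45, so local arrival = 12:10 PM + 12:45 = 12:55 AM on Dec 19.
Layover = 3:50 AM − 12:55 AM = 2 hours 55 minutes.

2 hours 55 minutes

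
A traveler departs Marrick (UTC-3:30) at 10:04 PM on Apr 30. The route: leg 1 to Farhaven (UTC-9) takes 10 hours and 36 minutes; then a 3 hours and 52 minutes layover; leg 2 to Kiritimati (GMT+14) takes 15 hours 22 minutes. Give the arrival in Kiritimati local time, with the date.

9:24 PM on May 2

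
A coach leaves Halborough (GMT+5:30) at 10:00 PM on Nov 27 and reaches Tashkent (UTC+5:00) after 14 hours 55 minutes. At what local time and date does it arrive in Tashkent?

Tashkent is 0:30 behind Halborough.
After 14 hours 55 minutes it is 12:55 PM (Nov 28) in Halborough.
Shift by the zone difference: 12:55 PM − 0:30 = 12:25 PM on Nov 28 in Tashkent.

12:25 PM on November 28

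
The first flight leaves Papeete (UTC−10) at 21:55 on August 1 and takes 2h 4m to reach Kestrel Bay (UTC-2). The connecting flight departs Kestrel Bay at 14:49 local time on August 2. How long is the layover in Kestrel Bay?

Convert departure to UTC: 21:55 + 10:00 = 07:55 UTC on Aug 2.
Add 2 hours and 4 minutes flight time → 09:59 UTC.
Kestrel Bay is UTC−2:00, so local arrival = 09:59 − 2:00 = 07:59 on Aug 2.
Layover = 14:49 − 07:59 = 6 hours 50 minutes.

6 hours 50 minutes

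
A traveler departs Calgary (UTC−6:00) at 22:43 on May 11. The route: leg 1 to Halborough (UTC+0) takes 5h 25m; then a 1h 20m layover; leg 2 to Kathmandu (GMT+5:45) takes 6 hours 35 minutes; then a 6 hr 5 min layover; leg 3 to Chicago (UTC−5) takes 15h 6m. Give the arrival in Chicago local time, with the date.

10:14 on May 13

Convert departure to UTC: 22:43 + 6:00 = 04:43 UTC on May 12.
Add 5 hours 25 minutes leg 1 → 10:08 UTC.
Add 1 hour and 20 minutes layover in Halborough → 11:28 UTC.
Add 6 hours and 35 minutes leg 2 → 18:03 UTC.
Add 6 hours 5 minutes layover in Kathmandu → 00:08 UTC (May 13).
Add 15 hours and 6 minutes leg 3 → 15:14 UTC.
Chicago is UTC−5:00, so local arrival = 15:14 − 5:00 = 10:14 on May 13.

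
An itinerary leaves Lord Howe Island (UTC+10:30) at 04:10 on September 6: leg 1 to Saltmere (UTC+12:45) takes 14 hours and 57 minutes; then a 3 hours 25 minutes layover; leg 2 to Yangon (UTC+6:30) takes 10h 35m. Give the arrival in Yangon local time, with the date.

05:07 on Sep 7

Convert departure to UTC: 04:10 − 10:30 = 17:40 UTC on Sep 5.
Add 14 hours and 57 minutes leg 1 → 08:37 UTC (Sep 6).
Add 3 hours 25 minutes layover in Saltmere → 12:02 UTC.
Add 10 hours 35 minutes leg 2 → 22:37 UTC.
Yangon is UTC+6:30, so local arrival = 22:37 + 6:30 = 05:07 on Sep 7.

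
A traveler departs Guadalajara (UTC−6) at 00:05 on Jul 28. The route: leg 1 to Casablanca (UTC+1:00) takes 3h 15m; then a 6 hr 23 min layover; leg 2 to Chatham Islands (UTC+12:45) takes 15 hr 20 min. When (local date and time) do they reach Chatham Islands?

19:48 on July 29

Convert departure to UTC: 00:05 + 6:00 = 06:05 UTC on Jul 28.
Add 3 hours and 15 minutes leg 1 → 09:20 UTC.
Add 6 hours 23 minutes layover in Casablanca → 15:43 UTC.
Add 15 hours and 20 minutes leg 2 → 07:03 UTC (Jul 29).
Chatham Islands is UTC+12:45, so local arrival = 07:03 + 12:45 = 19:48 on Jul 29.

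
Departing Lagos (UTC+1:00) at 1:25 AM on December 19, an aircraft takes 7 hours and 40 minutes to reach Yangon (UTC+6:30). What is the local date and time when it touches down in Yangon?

2:35 PM on December 19

Yangon is 5:30 ahead of Lagos.
After 7 hours and 40 minutes it is 9:05 AM in Lagos.
Shift by the zone difference: 9:05 AM + 5:30 = 2:35 PM on Dec 19 in Yangon.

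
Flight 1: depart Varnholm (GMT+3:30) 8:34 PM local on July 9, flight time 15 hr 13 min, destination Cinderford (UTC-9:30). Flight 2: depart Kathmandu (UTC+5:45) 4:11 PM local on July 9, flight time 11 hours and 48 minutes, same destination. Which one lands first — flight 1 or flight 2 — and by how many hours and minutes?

the second, by 10 hours 3 minutes

Flight 1 in UTC: 8:34 PM − 3:30 = 5:04 PM on Jul 9.
+15 hours and 13 minutes → arrive 8:17 AM UTC on Jul 10.
Flight 2 in UTC: 4:11 PM − 5:45 = 10:26 AM on Jul 9.
+11 hours and 48 minutes → arrive 10:14 PM UTC on Jul 9.
Flight 2 lands earlier by 10 hours 3 minutes.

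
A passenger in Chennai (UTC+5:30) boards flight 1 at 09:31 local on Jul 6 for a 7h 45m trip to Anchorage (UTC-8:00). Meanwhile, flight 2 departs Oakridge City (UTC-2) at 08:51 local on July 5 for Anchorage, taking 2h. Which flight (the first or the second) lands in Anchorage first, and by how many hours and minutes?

the second, by 22 hours 55 minutes

Flight 1 in UTC: 09:31 − 5:30 = 04:01 on Jul 6.
+7 hours 45 minutes → arrive 11:46 UTC on Jul 6.
Flight 2 in UTC: 08:51 + 2:00 = 10:51 on Jul 5.
+2 hours → arrive 12:51 UTC on Jul 5.
Flight 2 lands earlier by 22 hours 55 minutes.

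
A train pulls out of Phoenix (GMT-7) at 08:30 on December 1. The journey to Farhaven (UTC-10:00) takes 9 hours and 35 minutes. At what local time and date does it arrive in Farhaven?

Convert departure to UTC: 08:30 + 7:00 = 15:30 UTC on Dec 1.
Add 9 hours and 35 minutes travel time → 01:05 UTC (Dec 2).
Farhaven is UTC−10:00, so local arrival = 01:05 − 10:00 = 15:05 on Dec 1.

15:05 on December 1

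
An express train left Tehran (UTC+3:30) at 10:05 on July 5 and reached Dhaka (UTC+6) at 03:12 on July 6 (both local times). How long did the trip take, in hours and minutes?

14 hours 37 minutes

Dhaka is 2:30 ahead of Tehran.
Clock-face elapsed time (ignoring zones) is 17 hours 7 minutes.
Actual elapsed = 17 hours 7 minutes − 2:30 = 14 hours 37 minutes.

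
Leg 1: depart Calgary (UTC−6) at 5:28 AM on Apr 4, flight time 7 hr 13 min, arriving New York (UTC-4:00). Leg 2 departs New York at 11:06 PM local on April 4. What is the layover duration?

Convert departure to UTC: 5:28 AM + 6:00 = 11:28 AM UTC on Apr 4.
Add 7 hours and 13 minutes flight time → 6:41 PM UTC.
New York is UTC−4:00, so local arrival = 6:41 PM − 4:00 = 2:41 PM on Apr 4.
Layover = 11:06 PM − 2:41 PM = 8 hours 25 minutes.

8 hours 25 minutes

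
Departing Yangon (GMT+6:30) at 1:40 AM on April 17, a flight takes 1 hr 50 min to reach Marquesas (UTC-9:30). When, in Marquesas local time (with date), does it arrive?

Convert departure to UTC: 1:40 AM − 6:30 = 7:10 PM UTC on Apr 16.
Add 1 hour 50 minutes travel time → 9:00 PM UTC.
Marquesas is UTC−9:30, so local arrival = 9:00 PM − 9:30 = 11:30 AM on Apr 16.

11:30 AM on April 16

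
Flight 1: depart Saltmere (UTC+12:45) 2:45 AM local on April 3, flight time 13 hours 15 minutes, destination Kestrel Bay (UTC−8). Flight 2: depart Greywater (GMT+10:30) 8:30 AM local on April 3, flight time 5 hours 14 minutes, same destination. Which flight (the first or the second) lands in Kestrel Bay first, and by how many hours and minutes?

Flight 1 in UTC: 2:45 AM − 12:45 = 2:00 PM on Apr 2.
+13 hours 15 minutes → arrive 3:15 AM UTC on Apr 3.
Flight 2 in UTC: 8:30 AM − 10:30 = 10:00 PM on Apr 2.
+5 hours and 14 minutes → arrive 3:14 AM UTC on Apr 3.
Flight 2 lands earlier by 1 minute.

the second, by 1 minute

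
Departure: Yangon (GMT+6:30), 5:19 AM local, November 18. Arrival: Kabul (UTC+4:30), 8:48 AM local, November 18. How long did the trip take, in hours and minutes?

5 hours 29 minutes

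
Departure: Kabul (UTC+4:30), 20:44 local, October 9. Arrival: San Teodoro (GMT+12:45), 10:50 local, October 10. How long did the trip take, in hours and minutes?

5 hours 51 minutes

San Teodoro is 8:15 ahead of Kabul.
Clock-face elapsed time (ignoring zones) is 14 hours 6 minutes.
Actual elapsed = 14 hours 6 minutes − 8:15 = 5 hours 51 minutes.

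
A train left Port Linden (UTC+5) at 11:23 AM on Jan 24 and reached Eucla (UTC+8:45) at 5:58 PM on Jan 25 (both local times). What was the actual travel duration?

26 hours 50 minutes

Eucla is 3:45 ahead of Port Linden.
Clock-face elapsed time (ignoring zones) is 30 hours 35 minutes.
Actual elapsed = 30 hours 35 minutes − 3:45 = 26 hours 50 minutes.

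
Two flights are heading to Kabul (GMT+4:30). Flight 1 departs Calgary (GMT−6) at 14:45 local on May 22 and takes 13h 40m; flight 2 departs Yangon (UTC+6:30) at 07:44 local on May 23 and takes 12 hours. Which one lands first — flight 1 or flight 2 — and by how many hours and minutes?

Flight 1 in UTC: 14:45 + 6:00 = 20:45 on May 22.
+13 hours 40 minutes → arrive 10:25 UTC on May 23.
Flight 2 in UTC: 07:44 − 6:30 = 01:14 on May 23.
+12 hours → arrive 13:14 UTC on May 23.
Flight 1 lands earlier by 2 hours 49 minutes.

the first, by 2 hours 49 minutes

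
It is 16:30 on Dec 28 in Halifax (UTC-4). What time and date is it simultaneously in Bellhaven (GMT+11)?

In UTC: 16:30 + 4:00 = 20:30 on Dec 28.
Bellhaven is UTC+11:00: 20:30 + 11:00 = 07:30 on Dec 29.

07:30 on Dec 29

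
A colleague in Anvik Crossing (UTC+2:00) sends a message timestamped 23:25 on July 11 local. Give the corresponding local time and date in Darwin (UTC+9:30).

06:55 on July 12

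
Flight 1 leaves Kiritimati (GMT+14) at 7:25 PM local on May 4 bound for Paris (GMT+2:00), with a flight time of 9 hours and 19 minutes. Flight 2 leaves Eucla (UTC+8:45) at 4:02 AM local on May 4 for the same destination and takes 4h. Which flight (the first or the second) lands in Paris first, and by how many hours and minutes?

the second, by 15 hours 27 minutes

Flight 1 in UTC: 7:25 PM − 14:00 = 5:25 AM on May 4.
+9 hours and 19 minutes → arrive 2:44 PM UTC on May 4.
Flight 2 in UTC: 4:02 AM − 8:45 = 7:17 PM on May 3.
+4 hours → arrive 11:17 PM UTC on May 3.
Flight 2 lands earlier by 15 hours 27 minutes.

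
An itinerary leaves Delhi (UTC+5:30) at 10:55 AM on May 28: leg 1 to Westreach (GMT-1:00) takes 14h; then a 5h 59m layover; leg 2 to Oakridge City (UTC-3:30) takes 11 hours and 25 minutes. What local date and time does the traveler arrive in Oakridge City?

Convert departure to UTC: 10:55 AM − 5:30 = 5:25 AM UTC on May 28.
Add 14 hours leg 1 → 7:25 PM UTC.
Add 5 hours and 59 minutes layover in Westreach → 1:24 AM UTC (May 29).
Add 11 hours 25 minutes leg 2 → 12:49 PM UTC.
Oakridge City is UTC−3:30, so local arrival = 12:49 PM − 3:30 = 9:19 AM on May 29.

9:19 AM on May 29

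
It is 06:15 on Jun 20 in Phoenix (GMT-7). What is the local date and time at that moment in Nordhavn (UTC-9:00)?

04:15 on Jun 20

In UTC: 06:15 + 7:00 = 13:15 on Jun 20.
Nordhavn is UTC−9:00: 13:15 − 9:00 = 04:15 on Jun 20.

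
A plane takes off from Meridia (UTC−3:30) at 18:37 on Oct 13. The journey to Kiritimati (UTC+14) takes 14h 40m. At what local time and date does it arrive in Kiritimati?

Convert departure to UTC: 18:37 + 3:30 = 22:07 UTC on Oct 13.
Add 14 hours and 40 minutes travel time → 12:47 UTC (Oct 14).
Kiritimati is UTC+14:00, so local arrival = 12:47 + 14:00 = 02:47 on Oct 15.

02:47 on October 15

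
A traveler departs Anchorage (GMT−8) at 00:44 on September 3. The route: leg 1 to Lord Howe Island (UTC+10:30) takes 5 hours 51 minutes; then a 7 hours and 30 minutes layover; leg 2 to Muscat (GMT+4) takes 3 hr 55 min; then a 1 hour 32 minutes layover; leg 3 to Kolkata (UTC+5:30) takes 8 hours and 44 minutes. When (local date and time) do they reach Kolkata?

Convert departure to UTC: 00:44 + 8:00 = 08:44 UTC on Sep 3.
Add 5 hours 51 minutes leg 1 → 14:35 UTC.
Add 7 hours 30 minutes layover in Lord Howe Island → 22:05 UTC.
Add 3 hours 55 minutes leg 2 → 02:00 UTC (Sep 4).
Add 1 hour 32 minutes layover in Muscat → 03:32 UTC.
Add 8 hours and 44 minutes leg 3 → 12:16 UTC.
Kolkata is UTC+5:30, so local arrival = 12:16 + 5:30 = 17:46 on Sep 4.

17:46 on September 4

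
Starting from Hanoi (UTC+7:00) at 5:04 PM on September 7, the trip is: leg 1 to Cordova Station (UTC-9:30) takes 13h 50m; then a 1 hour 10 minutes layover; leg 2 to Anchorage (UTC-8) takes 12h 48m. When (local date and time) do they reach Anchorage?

5:52 AM on Sep 8

Convert departure to UTC: 5:04 PM − 7:00 = 10:04 AM UTC on Sep 7.
Add 13 hours and 50 minutes leg 1 → 11:54 PM UTC.
Add 1 hour and 10 minutes layover in Cordova Station → 1:04 AM UTC (Sep 8).
Add 12 hours and 48 minutes leg 2 → 1:52 PM UTC.
Anchorage is UTC−8:00, so local arrival = 1:52 PM − 8:00 = 5:52 AM on Sep 8.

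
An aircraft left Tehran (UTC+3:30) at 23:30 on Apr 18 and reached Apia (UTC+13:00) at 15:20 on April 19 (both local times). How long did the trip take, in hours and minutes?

6 hours 20 minutes

Departure in UTC: 23:30 − 3:30 = 20:00 on Apr 18.
Arrival in UTC: 15:20 − 13:00 = 02:20 on Apr 19.
Elapsed = 02:20 − 20:00 (+1 day) = 6 hours 20 minutes.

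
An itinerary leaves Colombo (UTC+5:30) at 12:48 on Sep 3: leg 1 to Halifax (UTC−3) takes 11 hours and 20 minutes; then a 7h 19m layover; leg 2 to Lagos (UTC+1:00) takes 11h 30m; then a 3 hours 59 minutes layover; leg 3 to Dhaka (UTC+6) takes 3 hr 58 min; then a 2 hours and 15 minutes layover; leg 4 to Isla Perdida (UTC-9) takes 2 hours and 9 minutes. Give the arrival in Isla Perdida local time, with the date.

Convert departure to UTC: 12:48 − 5:30 = 07:18 UTC on Sep 3.
Add 11 hours 20 minutes leg 1 → 18:38 UTC.
Add 7 hours and 19 minutes layover in Halifax → 01:57 UTC (Sep 4).
Add 11 hours 30 minutes leg 2 → 13:27 UTC.
Add 3 hours 59 minutes layover in Lagos → 17:26 UTC.
Add 3 hours and 58 minutes leg 3 → 21:24 UTC.
Add 2 hours and 15 minutes layover in Dhaka → 23:39 UTC.
Add 2 hours 9 minutes leg 4 → 01:48 UTC (Sep 5).
Isla Perdida is UTC−9:00, so local arrival = 01:48 − 9:00 = 16:48 on Sep 4.

16:48 on September 4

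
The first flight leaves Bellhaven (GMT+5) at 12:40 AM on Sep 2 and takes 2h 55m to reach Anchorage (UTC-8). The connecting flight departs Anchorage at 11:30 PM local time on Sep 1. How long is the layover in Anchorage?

Convert departure to UTC: 12:40 AM − 5:00 = 7:40 PM UTC on Sep 1.
Add 2 hours 55 minutes flight time → 10:35 PM UTC.
Anchorage is UTC−8:00, so local arrival = 10:35 PM − 8:00 = 2:35 PM on Sep 1.
Layover = 11:30 PM − 2:35 PM = 8 hours 55 minutes.

8 hours 55 minutes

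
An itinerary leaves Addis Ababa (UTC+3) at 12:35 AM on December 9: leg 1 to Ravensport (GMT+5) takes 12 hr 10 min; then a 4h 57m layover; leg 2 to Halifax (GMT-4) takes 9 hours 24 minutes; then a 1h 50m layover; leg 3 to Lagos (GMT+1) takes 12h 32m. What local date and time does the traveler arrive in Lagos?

Convert departure to UTC: 12:35 AM − 3:00 = 9:35 PM UTC on Dec 8.
Add 12 hours and 10 minutes leg 1 → 9:45 AM UTC (Dec 9).
Add 4 hours 57 minutes layover in Ravensport → 2:42 PM UTC.
Add 9 hours 24 minutes leg 2 → 12:06 AM UTC (Dec 10).
Add 1 hour and 50 minutes layover in Halifax → 1:56 AM UTC.
Add 12 hours 32 minutes leg 3 → 2:28 PM UTC.
Lagos is UTC+1:00, so local arrival = 2:28 PM + 1:00 = 3:28 PM on Dec 10.

3:28 PM on December 10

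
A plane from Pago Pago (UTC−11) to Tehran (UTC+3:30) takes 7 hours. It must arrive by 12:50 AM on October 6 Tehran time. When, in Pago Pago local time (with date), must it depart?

Target arrival in UTC: 12:50 AM − 3:30 = 9:20 PM on Oct 5.
Subtract 7 hours → departure 2:20 PM UTC on Oct 5.
Pago Pago is UTC−11:00: 2:20 PM − 11:00 = 3:20 AM on Oct 5.

3:20 AM on October 5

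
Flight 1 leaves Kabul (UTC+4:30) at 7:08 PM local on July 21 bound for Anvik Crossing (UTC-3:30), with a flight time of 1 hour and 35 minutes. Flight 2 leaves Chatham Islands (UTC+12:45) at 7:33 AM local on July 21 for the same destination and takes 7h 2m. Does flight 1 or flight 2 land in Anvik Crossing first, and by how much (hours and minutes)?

Flight 1 in UTC: 7:08 PM − 4:30 = 2:38 PM on Jul 21.
+1 hour and 35 minutes → arrive 4:13 PM UTC on Jul 21.
Flight 2 in UTC: 7:33 AM − 12:45 = 6:48 PM on Jul 20.
+7 hours and 2 minutes → arrive 1:50 AM UTC on Jul 21.
Flight 2 lands earlier by 14 hours 23 minutes.

the second, by 14 hours 23 minutes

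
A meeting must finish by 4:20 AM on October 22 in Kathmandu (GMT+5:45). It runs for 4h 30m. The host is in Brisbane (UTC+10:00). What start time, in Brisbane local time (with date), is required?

Target end time in UTC: 4:20 AM − 5:45 = 10:35 PM on Oct 21.
Subtract 4 hours and 30 minutes → start 6:05 PM UTC on Oct 21.
Brisbane is UTC+10:00: 6:05 PM + 10:00 = 4:05 AM on Oct 22.

4:05 AM on Oct 22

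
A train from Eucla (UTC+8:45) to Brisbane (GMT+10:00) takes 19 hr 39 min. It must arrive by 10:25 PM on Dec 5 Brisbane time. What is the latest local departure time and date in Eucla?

1:31 AM on Dec 5

Target arrival in UTC: 10:25 PM − 10:00 = 12:25 PM on Dec 5.
Subtract 19 hours 39 minutes → departure 4:46 PM UTC on Dec 4.
Eucla is UTC+8:45: 4:46 PM + 8:45 = 1:31 AM on Dec 5.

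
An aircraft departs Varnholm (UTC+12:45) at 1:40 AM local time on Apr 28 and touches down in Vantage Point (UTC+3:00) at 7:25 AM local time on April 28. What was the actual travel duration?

Departure in UTC: 1:40 AM − 12:45 = 12:55 PM on Apr 27.
Arrival in UTC: 7:25 AM − 3:00 = 4:25 AM on Apr 28.
Elapsed = 4:25 AM − 12:55 PM (+1 day) = 15 hours 30 minutes.

15 hours 30 minutes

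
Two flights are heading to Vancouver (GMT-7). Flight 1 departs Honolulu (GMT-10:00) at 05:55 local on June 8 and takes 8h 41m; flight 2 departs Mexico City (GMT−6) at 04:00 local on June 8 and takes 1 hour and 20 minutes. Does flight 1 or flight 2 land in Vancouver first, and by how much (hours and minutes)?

the second, by 13 hours 16 minutes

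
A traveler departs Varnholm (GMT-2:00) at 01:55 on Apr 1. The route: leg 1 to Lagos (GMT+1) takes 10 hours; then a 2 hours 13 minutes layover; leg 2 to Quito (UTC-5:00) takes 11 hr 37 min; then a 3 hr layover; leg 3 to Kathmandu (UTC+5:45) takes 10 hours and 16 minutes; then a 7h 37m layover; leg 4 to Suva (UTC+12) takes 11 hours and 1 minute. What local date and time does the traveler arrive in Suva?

23:39 on Apr 3

Convert departure to UTC: 01:55 + 2:00 = 03:55 UTC on Apr 1.
Add 10 hours leg 1 → 13:55 UTC.
Add 2 hours 13 minutes layover in Lagos → 16:08 UTC.
Add 11 hours and 37 minutes leg 2 → 03:45 UTC (Apr 2).
Add 3 hours layover in Quito → 06:45 UTC.
Add 10 hours and 16 minutes leg 3 → 17:01 UTC.
Add 7 hours 37 minutes layover in Kathmandu → 00:38 UTC (Apr 3).
Add 11 hours 1 minute leg 4 → 11:39 UTC.
Suva is UTC+12:00, so local arrival = 11:39 + 12:00 = 23:39 on Apr 3.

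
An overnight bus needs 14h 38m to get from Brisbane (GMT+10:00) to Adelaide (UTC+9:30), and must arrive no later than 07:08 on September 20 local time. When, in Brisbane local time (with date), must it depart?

17:00 on September 19

Target arrival in UTC: 07:08 − 9:30 = 21:38 on Sep 19.
Subtract 14 hours and 38 minutes → departure 07:00 UTC on Sep 19.
Brisbane is UTC+10:00: 07:00 + 10:00 = 17:00 on Sep 19.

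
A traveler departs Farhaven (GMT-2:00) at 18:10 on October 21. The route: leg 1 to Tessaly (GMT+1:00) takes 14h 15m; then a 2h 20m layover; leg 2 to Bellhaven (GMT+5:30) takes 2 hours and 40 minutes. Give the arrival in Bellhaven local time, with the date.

20:55 on October 22

Convert departure to UTC: 18:10 + 2:00 = 20:10 UTC on Oct 21.
Add 14 hours and 15 minutes leg 1 → 10:25 UTC (Oct 22).
Add 2 hours and 20 minutes layover in Tessaly → 12:45 UTC.
Add 2 hours 40 minutes leg 2 → 15:25 UTC.
Bellhaven is UTC+5:30, so local arrival = 15:25 + 5:30 = 20:55 on Oct 22.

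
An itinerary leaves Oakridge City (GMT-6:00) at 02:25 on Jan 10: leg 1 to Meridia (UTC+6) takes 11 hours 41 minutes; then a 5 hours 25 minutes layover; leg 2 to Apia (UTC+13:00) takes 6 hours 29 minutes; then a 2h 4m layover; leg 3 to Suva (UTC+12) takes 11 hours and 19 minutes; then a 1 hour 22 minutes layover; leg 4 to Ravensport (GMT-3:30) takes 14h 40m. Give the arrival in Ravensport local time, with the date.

Convert departure to UTC: 02:25 + 6:00 = 08:25 UTC on Jan 10.
Add 11 hours 41 minutes leg 1 → 20:06 UTC.
Add 5 hours 25 minutes layover in Meridia → 01:31 UTC (Jan 11).
Add 6 hours and 29 minutes leg 2 → 08:00 UTC.
Add 2 hours 4 minutes layover in Apia → 10:04 UTC.
Add 11 hours and 19 minutes leg 3 → 21:23 UTC.
Add 1 hour and 22 minutes layover in Suva → 22:45 UTC.
Add 14 hours and 40 minutes leg 4 → 13:25 UTC (Jan 12).
Ravensport is UTC−3:30, so local arrival = 13:25 − 3:30 = 09:55 on Jan 12.

09:55 on January 12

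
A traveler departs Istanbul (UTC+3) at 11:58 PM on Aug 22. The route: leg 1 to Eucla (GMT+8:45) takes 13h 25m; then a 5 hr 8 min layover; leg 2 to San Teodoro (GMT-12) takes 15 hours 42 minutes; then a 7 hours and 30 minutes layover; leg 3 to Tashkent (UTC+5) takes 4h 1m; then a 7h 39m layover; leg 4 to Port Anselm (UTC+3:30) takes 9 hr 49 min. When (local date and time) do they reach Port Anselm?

Convert departure to UTC: 11:58 PM − 3:00 = 8:58 PM UTC on Aug 22.
Add 13 hours 25 minutes leg 1 → 10:23 AM UTC (Aug 23).
Add 5 hours and 8 minutes layover in Eucla → 3:31 PM UTC.
Add 15 hours and 42 minutes leg 2 → 7:13 AM UTC (Aug 24).
Add 7 hours and 30 minutes layover in San Teodoro → 2:43 PM UTC.
Add 4 hours 1 minute leg 3 → 6:44 PM UTC.
Add 7 hours and 39 minutes layover in Tashkent → 2:23 AM UTC (Aug 25).
Add 9 hours and 49 minutes leg 4 → 12:12 PM UTC.
Port Anselm is UTC+3:30, so local arrival = 12:12 PM + 3:30 = 3:42 PM on Aug 25.

3:42 PM on August 25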